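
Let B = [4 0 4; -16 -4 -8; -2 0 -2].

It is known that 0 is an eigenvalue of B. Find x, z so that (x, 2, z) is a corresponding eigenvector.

-1, 1

We need (B)v = 0.
B = [[4, 0, 4], [-16, -4, -8], [-2, 0, -2]].
Row 1: (4)·x + (0)·2 + (4)·z = 0
Row 2: (-16)·x + (-4)·2 + (-8)·z = 0
Row 3: (-2)·x + (0)·2 + (-2)·z = 0
Solving gives x = -1, z = 1.
Check: B·(-1, 2, 1) = (0, 0, 0) = 0·(-1, 2, 1).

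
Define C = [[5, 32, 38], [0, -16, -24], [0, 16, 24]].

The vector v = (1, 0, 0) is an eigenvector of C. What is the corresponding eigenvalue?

5

Compute Cv: C·(1, 0, 0) = (5, 0, 0).
Since Cv = λv, compare component 1: 5 = λ·1, so λ = 5.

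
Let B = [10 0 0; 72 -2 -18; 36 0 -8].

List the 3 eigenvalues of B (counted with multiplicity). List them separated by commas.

-8, -2, 10

Set up det(sI - B) = 0.
Cofactor expansion gives p(s) = s^3 - 84s - 160.
Rational-root test: s = -8 gives p(-8) = 0.
Factor out (s + 8): p(s) = (s + 8)·(s^2 - 8s - 20).
The quadratic factors as (s + 2)·(s - 10).
Eigenvalues: -8, -2, 10.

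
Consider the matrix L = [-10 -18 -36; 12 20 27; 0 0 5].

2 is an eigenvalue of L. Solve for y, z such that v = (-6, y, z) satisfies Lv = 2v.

4, 0

We need (L - 2I)v = 0.
L - 2I = [[-12, -18, -36], [12, 18, 27], [0, 0, 3]].
Row 1: (-12)·-6 + (-18)·y + (-36)·z = 0
Row 2: (12)·-6 + (18)·y + (27)·z = 0
Row 3: (0)·-6 + (0)·y + (3)·z = 0
Solving gives y = 4, z = 0.
Check: L·(-6, 4, 0) = (-12, 8, 0) = 2·(-6, 4, 0).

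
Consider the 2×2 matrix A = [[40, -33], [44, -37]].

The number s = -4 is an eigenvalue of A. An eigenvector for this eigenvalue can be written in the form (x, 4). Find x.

3

We need (A + 4I)v = 0.
A + 4I = [[44, -33], [44, -33]].
Row 1: (44)·x + (-33)·4 = 0
Row 2: (44)·x + (-33)·4 = 0
Solving gives x = 3.
Check: A·(3, 4) = (-12, -16) = -4·(3, 4).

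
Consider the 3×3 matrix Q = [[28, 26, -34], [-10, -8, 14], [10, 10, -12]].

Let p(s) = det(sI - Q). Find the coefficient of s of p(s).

-4

p(s) = s^3 - 8s^2 - 4s + 32.
The coefficient of s is -4.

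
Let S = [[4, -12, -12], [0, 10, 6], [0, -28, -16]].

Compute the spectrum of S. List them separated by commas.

-4, -2, 4

Set up det(rI - S) = 0.
Cofactor expansion gives p(r) = r^3 + 2r^2 - 16r - 32.
Rational-root test: r = -2 gives p(-2) = 0.
Dividing by (r + 2) leaves r^2 - 16.
The quadratic factors as (r + 4)·(r - 4).
Eigenvalues: -4, -2, 4.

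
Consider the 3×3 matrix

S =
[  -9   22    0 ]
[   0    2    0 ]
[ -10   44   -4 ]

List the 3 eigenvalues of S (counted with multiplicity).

-9, -4, 2

The characteristic polynomial is p(lambda) = det(lambda·I - S).
Cofactor expansion gives p(lambda) = lambda^3 + 11·lambda^2 + 10·lambda - 72.
Since p(-4) = 0, lambda = -4 is a root.
Factor out (lambda + 4): p(lambda) = (lambda + 4)·(lambda^2 + 7·lambda - 18).
The quadratic factors as (lambda + 9)·(lambda - 2).
Eigenvalues: -9, -4, 2.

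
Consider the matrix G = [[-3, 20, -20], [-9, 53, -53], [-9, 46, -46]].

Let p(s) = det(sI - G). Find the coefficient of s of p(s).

-21

p(s) = s^3 - 4s^2 - 21s.
The coefficient of s is -21.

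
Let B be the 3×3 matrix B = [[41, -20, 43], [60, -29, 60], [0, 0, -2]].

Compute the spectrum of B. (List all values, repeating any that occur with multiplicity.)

The characteristic polynomial is p(lambda) = det(lambda·I - B).
Expanding along the first row, p(lambda) = lambda^3 - 10·lambda^2 - 13·lambda + 22.
Since p(1) = 0, lambda = 1 is a root.
Factor out (lambda - 1): p(lambda) = (lambda - 1)·(lambda^2 - 9·lambda - 22).
The quadratic factors as (lambda + 2)·(lambda - 11).
Eigenvalues: -2, 1, 11.

-2, 1, 11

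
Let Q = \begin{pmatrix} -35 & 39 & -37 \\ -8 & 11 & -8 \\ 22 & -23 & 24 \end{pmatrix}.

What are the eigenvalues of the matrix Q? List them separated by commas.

-5, 2, 3

Compute the characteristic polynomial p(t) = det(tI - Q).
Cofactor expansion gives p(t) = t^3 - 19t + 30.
Since p(2) = 0, t = 2 is a root.
Dividing by (t - 2) leaves t^2 + 2t - 15.
The quadratic factors as (t + 5)·(t - 3).
Eigenvalues: -5, 2, 3.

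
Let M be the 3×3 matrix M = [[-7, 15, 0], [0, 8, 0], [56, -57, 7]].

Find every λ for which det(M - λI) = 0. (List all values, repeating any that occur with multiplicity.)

-7, 7, 8

Compute the characteristic polynomial p(s) = det(sI - M).
Expanding along the first row, p(s) = s^3 - 8s^2 - 49s + 392.
Since p(-7) = 0, s = -7 is a root.
Dividing by (s + 7) leaves s^2 - 15s + 56.
The quadratic factors as (s - 7)·(s - 8).
Eigenvalues: -7, 7, 8.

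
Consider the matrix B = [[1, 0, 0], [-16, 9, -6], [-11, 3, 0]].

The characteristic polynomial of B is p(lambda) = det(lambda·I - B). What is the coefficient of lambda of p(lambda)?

p(lambda) = lambda^3 - 10·lambda^2 + 27·lambda - 18.
The coefficient of lambda is 27.

27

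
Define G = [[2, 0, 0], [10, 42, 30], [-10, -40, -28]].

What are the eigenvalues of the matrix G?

The characteristic polynomial is p(r) = det(rI - G).
Cofactor expansion gives p(r) = r^3 - 16r^2 + 52r - 48.
Try r = 12: p(12) = 0, so 12 is a root.
Dividing by (r - 12) leaves r^2 - 4r + 4.
The quadratic factor is (r - 2)^2.
Eigenvalues: 2, 2, 12.

2, 2, 12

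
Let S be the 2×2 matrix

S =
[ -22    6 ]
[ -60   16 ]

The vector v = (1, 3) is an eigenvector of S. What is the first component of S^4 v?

First find the eigenvalue: Sv = (-4, -12) = -4·(1, 3), so λ = -4.
Then S^4 v = λ^4·v = (-4)^4·(1, 3) = 256·(1, 3) = (256, 768).

256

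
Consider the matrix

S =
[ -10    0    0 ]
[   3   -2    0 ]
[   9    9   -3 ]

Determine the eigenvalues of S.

S is lower triangular, so its eigenvalues are the diagonal entries.
Diagonal: -10, -2, -3.

-10, -3, -2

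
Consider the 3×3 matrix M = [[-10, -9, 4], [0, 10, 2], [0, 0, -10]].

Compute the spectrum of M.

-10, -10, 10

M is upper triangular, so its eigenvalues are the diagonal entries.
Diagonal: -10, 10, -10.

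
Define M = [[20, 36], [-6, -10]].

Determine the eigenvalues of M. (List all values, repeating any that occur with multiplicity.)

det(M - sI) = (20 - s)(-10 - s) - (36)·(-6) = s^2 - 10s + 16.
This factors as (s - 2)·(s - 8) = 0.
Eigenvalues: 2, 8.

2, 8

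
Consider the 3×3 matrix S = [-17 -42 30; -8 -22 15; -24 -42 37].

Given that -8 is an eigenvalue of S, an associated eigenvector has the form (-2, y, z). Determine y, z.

-1, -2

We need (S + 8I)v = 0.
S + 8I = [[-9, -42, 30], [-8, -14, 15], [-24, -42, 45]].
Row 1: (-9)·-2 + (-42)·y + (30)·z = 0
Row 2: (-8)·-2 + (-14)·y + (15)·z = 0
Row 3: (-24)·-2 + (-42)·y + (45)·z = 0
Solving gives y = -1, z = -2.
Check: S·(-2, -1, -2) = (16, 8, 16) = -8·(-2, -1, -2).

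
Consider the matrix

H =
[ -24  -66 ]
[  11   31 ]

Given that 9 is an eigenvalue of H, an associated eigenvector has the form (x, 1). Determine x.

-2

We need (H - 9I)v = 0.
H - 9I = [[-33, -66], [11, 22]].
Row 1: (-33)·x + (-66)·1 = 0
Row 2: (11)·x + (22)·1 = 0
Solving gives x = -2.
Check: H·(-2, 1) = (-18, 9) = 9·(-2, 1).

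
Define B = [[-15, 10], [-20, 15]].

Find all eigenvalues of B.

det(B - μI) = (-15 - μ)(15 - μ) - (10)·(-20) = μ^2 - 25.
This factors as (μ + 5)·(μ - 5) = 0.
Eigenvalues: -5, 5.

-5, 5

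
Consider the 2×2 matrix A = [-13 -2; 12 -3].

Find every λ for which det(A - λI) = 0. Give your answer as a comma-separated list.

-9, -7

det(A - μI) = (-13 - μ)(-3 - μ) - (-2)·(12) = μ^2 + 16μ + 63.
This factors as (μ + 9)·(μ + 7) = 0.
Eigenvalues: -9, -7.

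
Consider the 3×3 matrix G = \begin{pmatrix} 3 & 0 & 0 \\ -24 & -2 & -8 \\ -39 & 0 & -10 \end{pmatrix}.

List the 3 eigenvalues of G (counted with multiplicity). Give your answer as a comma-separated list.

The characteristic polynomial is p(lambda) = det(lambda·I - G).
Expanding along the first row, p(lambda) = lambda^3 + 9·lambda^2 - 16·lambda - 60.
Since p(3) = 0, lambda = 3 is a root.
Factor out (lambda - 3): p(lambda) = (lambda - 3)·(lambda^2 + 12·lambda + 20).
The quadratic factors as (lambda + 10)·(lambda + 2).
Eigenvalues: -10, -2, 3.

-10, -2, 3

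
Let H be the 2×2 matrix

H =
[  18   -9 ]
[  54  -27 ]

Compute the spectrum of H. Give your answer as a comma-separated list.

det(H - rI) = (18 - r)(-27 - r) - (-9)·(54) = r^2 + 9r.
This factors as (r + 9)·r = 0.
Eigenvalues: -9, 0.

-9, 0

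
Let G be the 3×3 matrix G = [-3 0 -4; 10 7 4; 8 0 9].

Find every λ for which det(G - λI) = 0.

Set up det(λI - G) = 0.
Expanding along the first row, p(λ) = λ^3 - 13λ^2 + 47λ - 35.
Try λ = 7: p(7) = 0, so 7 is a root.
Dividing by (λ - 7) leaves λ^2 - 6λ + 5.
The quadratic factors as (λ - 1)·(λ - 5).
Eigenvalues: 1, 5, 7.

1, 5, 7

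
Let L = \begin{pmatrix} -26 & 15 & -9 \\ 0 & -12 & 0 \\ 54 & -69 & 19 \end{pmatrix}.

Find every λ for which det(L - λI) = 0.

-12, -8, 1

Set up det(λI - L) = 0.
Cofactor expansion gives p(λ) = λ^3 + 19λ^2 + 76λ - 96.
Rational-root test: λ = 1 gives p(1) = 0.
Factor out (λ - 1): p(λ) = (λ - 1)·(λ^2 + 20λ + 96).
The quadratic factors as (λ + 12)·(λ + 8).
Eigenvalues: -12, -8, 1.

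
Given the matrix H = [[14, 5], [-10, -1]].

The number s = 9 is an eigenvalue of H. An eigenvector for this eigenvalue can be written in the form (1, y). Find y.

We need (H - 9I)v = 0.
H - 9I = [[5, 5], [-10, -10]].
Row 1: (5)·1 + (5)·y = 0
Row 2: (-10)·1 + (-10)·y = 0
Solving gives y = -1.
Check: H·(1, -1) = (9, -9) = 9·(1, -1).

-1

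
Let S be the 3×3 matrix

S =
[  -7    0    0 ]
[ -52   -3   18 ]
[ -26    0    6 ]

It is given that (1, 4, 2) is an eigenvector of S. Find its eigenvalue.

-7

Compute Sv: S·(1, 4, 2) = (-7, -28, -14).
Since Sv = λv, compare component 1: -7 = λ·1, so λ = -7.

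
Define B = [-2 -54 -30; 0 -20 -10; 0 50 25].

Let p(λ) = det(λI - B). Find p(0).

p(0) = det(0·I − B) = det(−B) = (−1)^3·det(B).
det(B) = 0, so p(0) = 0.

0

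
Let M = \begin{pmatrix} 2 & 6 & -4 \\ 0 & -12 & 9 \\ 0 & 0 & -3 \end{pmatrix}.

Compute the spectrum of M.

M is upper triangular, so its eigenvalues are the diagonal entries.
Diagonal: 2, -12, -3.

-12, -3, 2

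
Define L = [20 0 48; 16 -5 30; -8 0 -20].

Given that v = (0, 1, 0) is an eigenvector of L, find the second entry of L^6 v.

First find the eigenvalue: Lv = (0, -5, 0) = -5·(0, 1, 0), so λ = -5.
Then L^6 v = λ^6·v = (-5)^6·(0, 1, 0) = 15625·(0, 1, 0) = (0, 15625, 0).

15625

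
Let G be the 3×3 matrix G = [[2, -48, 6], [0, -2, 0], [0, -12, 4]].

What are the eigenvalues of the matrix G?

-2, 2, 4

Compute the characteristic polynomial p(t) = det(tI - G).
Expanding the 3×3 determinant: p(t) = t^3 - 4t^2 - 4t + 16.
Since p(-2) = 0, t = -2 is a root.
Dividing by (t + 2) leaves t^2 - 6t + 8.
The quadratic factors as (t - 2)·(t - 4).
Eigenvalues: -2, 2, 4.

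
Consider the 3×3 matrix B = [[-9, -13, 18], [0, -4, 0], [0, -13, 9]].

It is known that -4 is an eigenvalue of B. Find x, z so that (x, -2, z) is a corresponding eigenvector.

We need (B + 4I)v = 0.
B + 4I = [[-5, -13, 18], [0, 0, 0], [0, -13, 13]].
Row 1: (-5)·x + (-13)·-2 + (18)·z = 0
Row 2: (0)·x + (0)·-2 + (0)·z = 0
Row 3: (0)·x + (-13)·-2 + (13)·z = 0
Solving gives x = -2, z = -2.
Check: B·(-2, -2, -2) = (8, 8, 8) = -4·(-2, -2, -2).

-2, -2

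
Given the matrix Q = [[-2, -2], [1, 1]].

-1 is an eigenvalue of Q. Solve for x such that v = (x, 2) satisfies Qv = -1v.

We need (Q + 1I)v = 0.
Q + 1I = [[-1, -2], [1, 2]].
Row 1: (-1)·x + (-2)·2 = 0
Row 2: (1)·x + (2)·2 = 0
Solving gives x = -4.
Check: Q·(-4, 2) = (4, -2) = -1·(-4, 2).

-4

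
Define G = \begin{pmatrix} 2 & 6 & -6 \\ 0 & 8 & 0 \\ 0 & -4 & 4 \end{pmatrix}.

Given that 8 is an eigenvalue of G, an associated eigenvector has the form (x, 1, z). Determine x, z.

We need (G - 8I)v = 0.
G - 8I = [[-6, 6, -6], [0, 0, 0], [0, -4, -4]].
Row 1: (-6)·x + (6)·1 + (-6)·z = 0
Row 2: (0)·x + (0)·1 + (0)·z = 0
Row 3: (0)·x + (-4)·1 + (-4)·z = 0
Solving gives x = 2, z = -1.
Check: G·(2, 1, -1) = (16, 8, -8) = 8·(2, 1, -1).

2, -1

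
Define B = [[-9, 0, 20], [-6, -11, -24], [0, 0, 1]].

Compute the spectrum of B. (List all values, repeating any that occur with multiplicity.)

-11, -9, 1

Compute the characteristic polynomial p(μ) = det(μI - B).
Cofactor expansion gives p(μ) = μ^3 + 19μ^2 + 79μ - 99.
Rational-root test: μ = -11 gives p(-11) = 0.
Factor out (μ + 11): p(μ) = (μ + 11)·(μ^2 + 8μ - 9).
The quadratic factors as (μ + 9)·(μ - 1).
Eigenvalues: -11, -9, 1.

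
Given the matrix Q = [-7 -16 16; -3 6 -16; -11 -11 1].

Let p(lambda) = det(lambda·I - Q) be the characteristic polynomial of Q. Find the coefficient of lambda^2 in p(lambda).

The coefficient of lambda^2 of det(lambda·I - Q) is −trace(Q).
trace(Q) = (-7) + (6) + (1) = 0, so the coefficient is 0.

0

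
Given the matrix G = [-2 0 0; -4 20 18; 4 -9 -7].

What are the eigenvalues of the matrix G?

-2, 2, 11

Set up det(λI - G) = 0.
Expanding the 3×3 determinant: p(λ) = λ^3 - 11λ^2 - 4λ + 44.
Since p(11) = 0, λ = 11 is a root.
Factor out (λ - 11): p(λ) = (λ - 11)·(λ^2 - 4).
The quadratic factors as (λ + 2)·(λ - 2).
Eigenvalues: -2, 2, 11.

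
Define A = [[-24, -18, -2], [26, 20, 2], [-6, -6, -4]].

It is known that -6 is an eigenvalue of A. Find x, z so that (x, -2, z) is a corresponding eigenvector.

We need (A + 6I)v = 0.
A + 6I = [[-18, -18, -2], [26, 26, 2], [-6, -6, 2]].
Row 1: (-18)·x + (-18)·-2 + (-2)·z = 0
Row 2: (26)·x + (26)·-2 + (2)·z = 0
Row 3: (-6)·x + (-6)·-2 + (2)·z = 0
Solving gives x = 2, z = 0.
Check: A·(2, -2, 0) = (-12, 12, 0) = -6·(2, -2, 0).

2, 0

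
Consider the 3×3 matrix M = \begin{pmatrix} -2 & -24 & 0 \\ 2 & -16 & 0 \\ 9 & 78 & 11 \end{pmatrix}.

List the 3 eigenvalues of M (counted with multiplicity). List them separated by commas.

-10, -8, 11

The characteristic polynomial is p(λ) = det(λI - M).
Expanding along the first row, p(λ) = λ^3 + 7λ^2 - 118λ - 880.
Try λ = 11: p(11) = 0, so 11 is a root.
Factor out (λ - 11): p(λ) = (λ - 11)·(λ^2 + 18λ + 80).
The quadratic factors as (λ + 10)·(λ + 8).
Eigenvalues: -10, -8, 11.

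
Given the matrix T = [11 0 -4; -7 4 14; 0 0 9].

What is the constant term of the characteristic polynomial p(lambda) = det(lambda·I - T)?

p(0) = det(0·I − T) = det(−T) = (−1)^3·det(T).
det(T) = 396, so p(0) = -396.

-396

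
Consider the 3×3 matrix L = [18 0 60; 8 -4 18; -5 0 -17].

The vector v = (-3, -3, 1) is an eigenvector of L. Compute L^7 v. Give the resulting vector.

First find the eigenvalue: Lv = (6, 6, -2) = -2·(-3, -3, 1), so λ = -2.
Then L^7 v = λ^7·v = (-2)^7·(-3, -3, 1) = -128·(-3, -3, 1) = (384, 384, -128).

(384, 384, -128)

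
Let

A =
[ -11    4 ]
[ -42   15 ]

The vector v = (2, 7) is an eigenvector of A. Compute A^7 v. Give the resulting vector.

First find the eigenvalue: Av = (6, 21) = 3·(2, 7), so λ = 3.
Then A^7 v = λ^7·v = 3^7·(2, 7) = 2187·(2, 7) = (4374, 15309).

(4374, 15309)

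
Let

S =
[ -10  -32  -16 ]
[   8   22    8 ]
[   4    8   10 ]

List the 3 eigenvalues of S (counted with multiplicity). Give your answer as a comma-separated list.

6, 6, 10

Set up det(rI - S) = 0.
Expanding the 3×3 determinant: p(r) = r^3 - 22r^2 + 156r - 360.
Try r = 6: p(6) = 0, so 6 is a root.
Dividing by (r - 6) leaves r^2 - 16r + 60.
The quadratic factors as (r - 6)·(r - 10).
Eigenvalues: 6, 6, 10.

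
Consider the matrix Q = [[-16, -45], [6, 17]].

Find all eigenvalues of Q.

-1, 2

det(Q - λI) = (-16 - λ)(17 - λ) - (-45)·(6) = λ^2 - λ - 2.
This factors as (λ + 1)·(λ - 2) = 0.
Eigenvalues: -1, 2.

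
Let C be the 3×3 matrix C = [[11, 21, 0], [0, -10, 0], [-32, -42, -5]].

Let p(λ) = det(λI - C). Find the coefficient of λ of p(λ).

-115

p(λ) = λ^3 + 4λ^2 - 115λ - 550.
The coefficient of λ is -115.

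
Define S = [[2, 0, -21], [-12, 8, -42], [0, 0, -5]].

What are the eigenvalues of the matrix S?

Set up det(sI - S) = 0.
Expanding along the first row, p(s) = s^3 - 5s^2 - 34s + 80.
Since p(2) = 0, s = 2 is a root.
Dividing by (s - 2) leaves s^2 - 3s - 40.
The quadratic factors as (s + 5)·(s - 8).
Eigenvalues: -5, 2, 8.

-5, 2, 8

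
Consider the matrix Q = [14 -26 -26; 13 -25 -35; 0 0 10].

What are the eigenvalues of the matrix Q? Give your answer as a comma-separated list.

Compute the characteristic polynomial p(s) = det(sI - Q).
Expanding the 3×3 determinant: p(s) = s^3 + s^2 - 122s + 120.
Rational-root test: s = 1 gives p(1) = 0.
Dividing by (s - 1) leaves s^2 + 2s - 120.
The quadratic factors as (s + 12)·(s - 10).
Eigenvalues: -12, 1, 10.

-12, 1, 10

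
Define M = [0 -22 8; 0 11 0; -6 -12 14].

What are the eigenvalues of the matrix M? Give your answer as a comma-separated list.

The characteristic polynomial is p(λ) = det(λI - M).
Expanding along the first row, p(λ) = λ^3 - 25λ^2 + 202λ - 528.
Rational-root test: λ = 6 gives p(6) = 0.
Dividing by (λ - 6) leaves λ^2 - 19λ + 88.
The quadratic factors as (λ - 8)·(λ - 11).
Eigenvalues: 6, 8, 11.

6, 8, 11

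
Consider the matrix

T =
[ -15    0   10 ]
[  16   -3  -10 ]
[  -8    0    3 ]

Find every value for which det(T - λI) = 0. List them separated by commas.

-7, -5, -3

Set up det(λI - T) = 0.
Expanding along the first row, p(λ) = λ^3 + 15λ^2 + 71λ + 105.
Since p(-3) = 0, λ = -3 is a root.
Dividing by (λ + 3) leaves λ^2 + 12λ + 35.
The quadratic factors as (λ + 7)·(λ + 5).
Eigenvalues: -7, -5, -3.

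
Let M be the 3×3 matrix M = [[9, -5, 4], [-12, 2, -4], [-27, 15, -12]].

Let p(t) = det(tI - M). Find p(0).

0

p(0) = det(0·I − M) = det(−M) = (−1)^3·det(M).
det(M) = 0, so p(0) = 0.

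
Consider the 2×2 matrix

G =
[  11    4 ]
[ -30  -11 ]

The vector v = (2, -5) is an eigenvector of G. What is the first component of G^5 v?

First find the eigenvalue: Gv = (2, -5) = 1·(2, -5), so λ = 1.
Then G^5 v = λ^5·v = 1^5·(2, -5) = 1·(2, -5) = (2, -5).

2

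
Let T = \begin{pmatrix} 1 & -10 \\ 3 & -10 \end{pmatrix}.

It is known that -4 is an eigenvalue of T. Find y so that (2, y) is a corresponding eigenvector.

1

We need (T + 4I)v = 0.
T + 4I = [[5, -10], [3, -6]].
Row 1: (5)·2 + (-10)·y = 0
Row 2: (3)·2 + (-6)·y = 0
Solving gives y = 1.
Check: T·(2, 1) = (-8, -4) = -4·(2, 1).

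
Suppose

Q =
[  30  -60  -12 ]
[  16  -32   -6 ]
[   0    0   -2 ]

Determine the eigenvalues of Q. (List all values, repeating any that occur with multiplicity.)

Set up det(lambda·I - Q) = 0.
Expanding the 3×3 determinant: p(lambda) = lambda^3 + 4·lambda^2 + 4·lambda.
Rational-root test: lambda = 0 gives p(0) = 0.
Dividing by lambda leaves lambda^2 + 4·lambda + 4.
The quadratic factor is (lambda + 2)^2.
Eigenvalues: -2, -2, 0.

-2, -2, 0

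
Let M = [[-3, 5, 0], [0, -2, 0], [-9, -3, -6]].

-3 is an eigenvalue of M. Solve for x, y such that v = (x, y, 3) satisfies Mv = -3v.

-1, 0

We need (M + 3I)v = 0.
M + 3I = [[0, 5, 0], [0, 1, 0], [-9, -3, -3]].
Row 1: (0)·x + (5)·y + (0)·3 = 0
Row 2: (0)·x + (1)·y + (0)·3 = 0
Row 3: (-9)·x + (-3)·y + (-3)·3 = 0
Solving gives x = -1, y = 0.
Check: M·(-1, 0, 3) = (3, 0, -9) = -3·(-1, 0, 3).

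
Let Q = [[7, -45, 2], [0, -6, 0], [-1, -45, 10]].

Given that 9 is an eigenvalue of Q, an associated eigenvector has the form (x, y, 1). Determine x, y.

1, 0

We need (Q - 9I)v = 0.
Q - 9I = [[-2, -45, 2], [0, -15, 0], [-1, -45, 1]].
Row 1: (-2)·x + (-45)·y + (2)·1 = 0
Row 2: (0)·x + (-15)·y + (0)·1 = 0
Row 3: (-1)·x + (-45)·y + (1)·1 = 0
Solving gives x = 1, y = 0.
Check: Q·(1, 0, 1) = (9, 0, 9) = 9·(1, 0, 1).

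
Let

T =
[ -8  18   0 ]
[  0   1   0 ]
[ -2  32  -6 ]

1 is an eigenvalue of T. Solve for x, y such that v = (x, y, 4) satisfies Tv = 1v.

We need (T - 1I)v = 0.
T - 1I = [[-9, 18, 0], [0, 0, 0], [-2, 32, -7]].
Row 1: (-9)·x + (18)·y + (0)·4 = 0
Row 2: (0)·x + (0)·y + (0)·4 = 0
Row 3: (-2)·x + (32)·y + (-7)·4 = 0
Solving gives x = 2, y = 1.
Check: T·(2, 1, 4) = (2, 1, 4) = 1·(2, 1, 4).

2, 1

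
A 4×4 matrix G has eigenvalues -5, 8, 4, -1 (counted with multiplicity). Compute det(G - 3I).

160

If G has eigenvalues -5, 8, 4, -1, then G - 3I has eigenvalues -8, 5, 1, -4.
det(G - 3I) = (-8) · (5) · (1) · (-4) = 160.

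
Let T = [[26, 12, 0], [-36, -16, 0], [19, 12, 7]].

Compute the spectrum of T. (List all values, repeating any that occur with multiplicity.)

2, 7, 8

Compute the characteristic polynomial p(t) = det(tI - T).
Cofactor expansion gives p(t) = t^3 - 17t^2 + 86t - 112.
Rational-root test: t = 8 gives p(8) = 0.
Dividing by (t - 8) leaves t^2 - 9t + 14.
The quadratic factors as (t - 2)·(t - 7).
Eigenvalues: 2, 7, 8.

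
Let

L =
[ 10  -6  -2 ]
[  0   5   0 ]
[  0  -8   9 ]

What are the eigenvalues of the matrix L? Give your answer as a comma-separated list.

5, 9, 10

Set up det(μI - L) = 0.
Expanding the 3×3 determinant: p(μ) = μ^3 - 24μ^2 + 185μ - 450.
Try μ = 5: p(5) = 0, so 5 is a root.
Factor out (μ - 5): p(μ) = (μ - 5)·(μ^2 - 19μ + 90).
The quadratic factors as (μ - 9)·(μ - 10).
Eigenvalues: 5, 9, 10.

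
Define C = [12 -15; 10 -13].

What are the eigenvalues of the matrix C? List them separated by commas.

det(C - tI) = (12 - t)(-13 - t) - (-15)·(10) = t^2 + t - 6.
This factors as (t + 3)·(t - 2) = 0.
Eigenvalues: -3, 2.

-3, 2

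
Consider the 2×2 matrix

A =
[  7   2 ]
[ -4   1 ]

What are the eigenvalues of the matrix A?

3, 5

det(A - sI) = (7 - s)(1 - s) - (2)·(-4) = s^2 - 8s + 15.
This factors as (s - 3)·(s - 5) = 0.
Eigenvalues: 3, 5.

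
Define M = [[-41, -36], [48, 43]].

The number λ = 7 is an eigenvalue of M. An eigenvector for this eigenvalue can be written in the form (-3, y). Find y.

We need (M - 7I)v = 0.
M - 7I = [[-48, -36], [48, 36]].
Row 1: (-48)·-3 + (-36)·y = 0
Row 2: (48)·-3 + (36)·y = 0
Solving gives y = 4.
Check: M·(-3, 4) = (-21, 28) = 7·(-3, 4).

4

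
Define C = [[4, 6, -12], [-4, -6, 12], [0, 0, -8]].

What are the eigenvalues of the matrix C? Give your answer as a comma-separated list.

The characteristic polynomial is p(r) = det(rI - C).
Expanding the 3×3 determinant: p(r) = r^3 + 10r^2 + 16r.
Since p(-8) = 0, r = -8 is a root.
Dividing by (r + 8) leaves r^2 + 2r.
The quadratic factors as (r + 2)·r.
Eigenvalues: -8, -2, 0.

-8, -2, 0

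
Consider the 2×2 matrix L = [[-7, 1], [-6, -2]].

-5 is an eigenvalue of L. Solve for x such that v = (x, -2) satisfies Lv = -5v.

We need (L + 5I)v = 0.
L + 5I = [[-2, 1], [-6, 3]].
Row 1: (-2)·x + (1)·-2 = 0
Row 2: (-6)·x + (3)·-2 = 0
Solving gives x = -1.
Check: L·(-1, -2) = (5, 10) = -5·(-1, -2).

-1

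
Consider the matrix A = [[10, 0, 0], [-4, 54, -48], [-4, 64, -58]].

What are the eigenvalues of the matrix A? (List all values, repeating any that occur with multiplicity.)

-10, 6, 10

Compute the characteristic polynomial p(μ) = det(μI - A).
Expanding along the first row, p(μ) = μ^3 - 6μ^2 - 100μ + 600.
Try μ = 10: p(10) = 0, so 10 is a root.
Factor out (μ - 10): p(μ) = (μ - 10)·(μ^2 + 4μ - 60).
The quadratic factors as (μ + 10)·(μ - 6).
Eigenvalues: -10, 6, 10.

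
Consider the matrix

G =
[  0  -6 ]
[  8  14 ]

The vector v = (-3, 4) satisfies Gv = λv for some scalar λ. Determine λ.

Compute Gv: G·(-3, 4) = (-24, 32).
Since Gv = λv, compare component 1: -24 = λ·-3, so λ = 8.

8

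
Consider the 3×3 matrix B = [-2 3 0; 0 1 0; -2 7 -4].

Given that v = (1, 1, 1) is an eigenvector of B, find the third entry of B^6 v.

First find the eigenvalue: Bv = (1, 1, 1) = 1·(1, 1, 1), so λ = 1.
Then B^6 v = λ^6·v = 1^6·(1, 1, 1) = 1·(1, 1, 1) = (1, 1, 1).

1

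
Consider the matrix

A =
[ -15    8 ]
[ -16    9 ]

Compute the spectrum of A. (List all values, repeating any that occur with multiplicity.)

-7, 1

det(A - sI) = (-15 - s)(9 - s) - (8)·(-16) = s^2 + 6s - 7.
This factors as (s + 7)·(s - 1) = 0.
Eigenvalues: -7, 1.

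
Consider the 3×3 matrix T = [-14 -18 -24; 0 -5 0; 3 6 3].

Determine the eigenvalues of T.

Compute the characteristic polynomial p(μ) = det(μI - T).
Cofactor expansion gives p(μ) = μ^3 + 16μ^2 + 85μ + 150.
Rational-root test: μ = -5 gives p(-5) = 0.
Factor out (μ + 5): p(μ) = (μ + 5)·(μ^2 + 11μ + 30).
The quadratic factors as (μ + 6)·(μ + 5).
Eigenvalues: -6, -5, -5.

-6, -5, -5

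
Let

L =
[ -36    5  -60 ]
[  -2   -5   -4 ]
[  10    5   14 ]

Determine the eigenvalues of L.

-11, -10, -6

Set up det(lambda·I - L) = 0.
Expanding along the first row, p(lambda) = lambda^3 + 27·lambda^2 + 236·lambda + 660.
Since p(-11) = 0, lambda = -11 is a root.
Dividing by (lambda + 11) leaves lambda^2 + 16·lambda + 60.
The quadratic factors as (lambda + 10)·(lambda + 6).
Eigenvalues: -11, -10, -6.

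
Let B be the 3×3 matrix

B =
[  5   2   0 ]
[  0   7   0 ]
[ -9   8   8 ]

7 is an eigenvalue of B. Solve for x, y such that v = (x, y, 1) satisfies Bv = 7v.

We need (B - 7I)v = 0.
B - 7I = [[-2, 2, 0], [0, 0, 0], [-9, 8, 1]].
Row 1: (-2)·x + (2)·y + (0)·1 = 0
Row 2: (0)·x + (0)·y + (0)·1 = 0
Row 3: (-9)·x + (8)·y + (1)·1 = 0
Solving gives x = 1, y = 1.
Check: B·(1, 1, 1) = (7, 7, 7) = 7·(1, 1, 1).

1, 1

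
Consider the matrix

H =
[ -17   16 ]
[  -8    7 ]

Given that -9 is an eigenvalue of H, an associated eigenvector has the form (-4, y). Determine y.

We need (H + 9I)v = 0.
H + 9I = [[-8, 16], [-8, 16]].
Row 1: (-8)·-4 + (16)·y = 0
Row 2: (-8)·-4 + (16)·y = 0
Solving gives y = -2.
Check: H·(-4, -2) = (36, 18) = -9·(-4, -2).

-2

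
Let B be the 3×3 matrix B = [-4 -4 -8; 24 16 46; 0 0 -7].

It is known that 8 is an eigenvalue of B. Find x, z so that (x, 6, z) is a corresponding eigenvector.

-2, 0

We need (B - 8I)v = 0.
B - 8I = [[-12, -4, -8], [24, 8, 46], [0, 0, -15]].
Row 1: (-12)·x + (-4)·6 + (-8)·z = 0
Row 2: (24)·x + (8)·6 + (46)·z = 0
Row 3: (0)·x + (0)·6 + (-15)·z = 0
Solving gives x = -2, z = 0.
Check: B·(-2, 6, 0) = (-16, 48, 0) = 8·(-2, 6, 0).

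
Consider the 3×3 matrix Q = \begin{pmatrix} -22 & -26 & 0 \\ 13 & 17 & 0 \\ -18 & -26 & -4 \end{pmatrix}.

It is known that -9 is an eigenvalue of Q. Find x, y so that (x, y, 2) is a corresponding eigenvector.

2, -1

We need (Q + 9I)v = 0.
Q + 9I = [[-13, -26, 0], [13, 26, 0], [-18, -26, 5]].
Row 1: (-13)·x + (-26)·y + (0)·2 = 0
Row 2: (13)·x + (26)·y + (0)·2 = 0
Row 3: (-18)·x + (-26)·y + (5)·2 = 0
Solving gives x = 2, y = -1.
Check: Q·(2, -1, 2) = (-18, 9, -18) = -9·(2, -1, 2).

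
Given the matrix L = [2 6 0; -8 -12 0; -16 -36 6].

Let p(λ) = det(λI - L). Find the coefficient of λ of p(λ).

-36

p(λ) = λ^3 + 4λ^2 - 36λ - 144.
The coefficient of λ is -36.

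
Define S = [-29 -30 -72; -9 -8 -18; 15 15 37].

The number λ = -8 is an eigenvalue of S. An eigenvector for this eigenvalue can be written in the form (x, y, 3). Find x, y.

We need (S + 8I)v = 0.
S + 8I = [[-21, -30, -72], [-9, 0, -18], [15, 15, 45]].
Row 1: (-21)·x + (-30)·y + (-72)·3 = 0
Row 2: (-9)·x + (0)·y + (-18)·3 = 0
Row 3: (15)·x + (15)·y + (45)·3 = 0
Solving gives x = -6, y = -3.
Check: S·(-6, -3, 3) = (48, 24, -24) = -8·(-6, -3, 3).

-6, -3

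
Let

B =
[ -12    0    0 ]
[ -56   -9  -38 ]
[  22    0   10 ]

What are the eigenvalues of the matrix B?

-12, -9, 10

Set up det(μI - B) = 0.
Cofactor expansion gives p(μ) = μ^3 + 11μ^2 - 102μ - 1080.
Rational-root test: μ = -9 gives p(-9) = 0.
Dividing by (μ + 9) leaves μ^2 + 2μ - 120.
The quadratic factors as (μ + 12)·(μ - 10).
Eigenvalues: -12, -9, 10.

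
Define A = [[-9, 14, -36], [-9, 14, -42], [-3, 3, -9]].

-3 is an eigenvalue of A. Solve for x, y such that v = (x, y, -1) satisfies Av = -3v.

-1, -3

We need (A + 3I)v = 0.
A + 3I = [[-6, 14, -36], [-9, 17, -42], [-3, 3, -6]].
Row 1: (-6)·x + (14)·y + (-36)·-1 = 0
Row 2: (-9)·x + (17)·y + (-42)·-1 = 0
Row 3: (-3)·x + (3)·y + (-6)·-1 = 0
Solving gives x = -1, y = -3.
Check: A·(-1, -3, -1) = (3, 9, 3) = -3·(-1, -3, -1).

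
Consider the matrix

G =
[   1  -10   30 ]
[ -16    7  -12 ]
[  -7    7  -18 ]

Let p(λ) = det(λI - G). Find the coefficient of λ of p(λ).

p(λ) = λ^3 + 10λ^2 - 3λ - 108.
The coefficient of λ is -3.

-3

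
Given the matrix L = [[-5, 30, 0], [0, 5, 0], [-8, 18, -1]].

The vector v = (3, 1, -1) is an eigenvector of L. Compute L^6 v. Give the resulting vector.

First find the eigenvalue: Lv = (15, 5, -5) = 5·(3, 1, -1), so λ = 5.
Then L^6 v = λ^6·v = 5^6·(3, 1, -1) = 15625·(3, 1, -1) = (46875, 15625, -15625).

(46875, 15625, -15625)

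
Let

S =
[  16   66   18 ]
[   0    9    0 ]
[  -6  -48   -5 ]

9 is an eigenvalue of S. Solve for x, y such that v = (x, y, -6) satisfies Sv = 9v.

6, 1

We need (S - 9I)v = 0.
S - 9I = [[7, 66, 18], [0, 0, 0], [-6, -48, -14]].
Row 1: (7)·x + (66)·y + (18)·-6 = 0
Row 2: (0)·x + (0)·y + (0)·-6 = 0
Row 3: (-6)·x + (-48)·y + (-14)·-6 = 0
Solving gives x = 6, y = 1.
Check: S·(6, 1, -6) = (54, 9, -54) = 9·(6, 1, -6).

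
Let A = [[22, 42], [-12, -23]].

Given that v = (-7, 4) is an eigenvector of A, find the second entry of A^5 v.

First find the eigenvalue: Av = (14, -8) = -2·(-7, 4), so λ = -2.
Then A^5 v = λ^5·v = (-2)^5·(-7, 4) = -32·(-7, 4) = (224, -128).

-128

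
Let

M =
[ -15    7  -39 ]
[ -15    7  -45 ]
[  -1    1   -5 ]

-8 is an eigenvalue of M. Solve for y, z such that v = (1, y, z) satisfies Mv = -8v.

1, 0

We need (M + 8I)v = 0.
M + 8I = [[-7, 7, -39], [-15, 15, -45], [-1, 1, 3]].
Row 1: (-7)·1 + (7)·y + (-39)·z = 0
Row 2: (-15)·1 + (15)·y + (-45)·z = 0
Row 3: (-1)·1 + (1)·y + (3)·z = 0
Solving gives y = 1, z = 0.
Check: M·(1, 1, 0) = (-8, -8, 0) = -8·(1, 1, 0).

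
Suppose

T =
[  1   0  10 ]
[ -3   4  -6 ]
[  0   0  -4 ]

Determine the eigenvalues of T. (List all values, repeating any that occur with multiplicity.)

-4, 1, 4

Compute the characteristic polynomial p(r) = det(rI - T).
Cofactor expansion gives p(r) = r^3 - r^2 - 16r + 16.
Rational-root test: r = 4 gives p(4) = 0.
Dividing by (r - 4) leaves r^2 + 3r - 4.
The quadratic factors as (r + 4)·(r - 1).
Eigenvalues: -4, 1, 4.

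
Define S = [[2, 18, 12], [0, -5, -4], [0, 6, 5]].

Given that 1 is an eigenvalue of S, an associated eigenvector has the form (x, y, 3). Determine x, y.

0, -2

We need (S - 1I)v = 0.
S - 1I = [[1, 18, 12], [0, -6, -4], [0, 6, 4]].
Row 1: (1)·x + (18)·y + (12)·3 = 0
Row 2: (0)·x + (-6)·y + (-4)·3 = 0
Row 3: (0)·x + (6)·y + (4)·3 = 0
Solving gives x = 0, y = -2.
Check: S·(0, -2, 3) = (0, -2, 3) = 1·(0, -2, 3).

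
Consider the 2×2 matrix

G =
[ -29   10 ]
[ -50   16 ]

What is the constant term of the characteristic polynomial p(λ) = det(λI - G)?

p(0) = det(0·I − G) = det(−G) = (−1)^2·det(G).
det(G) = 36, so p(0) = 36.

36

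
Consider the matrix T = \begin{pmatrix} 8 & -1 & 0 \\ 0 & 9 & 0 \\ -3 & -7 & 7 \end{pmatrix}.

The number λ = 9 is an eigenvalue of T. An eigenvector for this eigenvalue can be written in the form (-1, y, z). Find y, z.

We need (T - 9I)v = 0.
T - 9I = [[-1, -1, 0], [0, 0, 0], [-3, -7, -2]].
Row 1: (-1)·-1 + (-1)·y + (0)·z = 0
Row 2: (0)·-1 + (0)·y + (0)·z = 0
Row 3: (-3)·-1 + (-7)·y + (-2)·z = 0
Solving gives y = 1, z = -2.
Check: T·(-1, 1, -2) = (-9, 9, -18) = 9·(-1, 1, -2).

1, -2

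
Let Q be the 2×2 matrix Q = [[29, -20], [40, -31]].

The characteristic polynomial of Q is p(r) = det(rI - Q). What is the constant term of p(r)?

-99

p(r) = r^2 + 2r - 99.
The constant term is -99.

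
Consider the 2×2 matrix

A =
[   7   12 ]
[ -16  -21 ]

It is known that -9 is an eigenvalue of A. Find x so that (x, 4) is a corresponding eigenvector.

We need (A + 9I)v = 0.
A + 9I = [[16, 12], [-16, -12]].
Row 1: (16)·x + (12)·4 = 0
Row 2: (-16)·x + (-12)·4 = 0
Solving gives x = -3.
Check: A·(-3, 4) = (27, -36) = -9·(-3, 4).

-3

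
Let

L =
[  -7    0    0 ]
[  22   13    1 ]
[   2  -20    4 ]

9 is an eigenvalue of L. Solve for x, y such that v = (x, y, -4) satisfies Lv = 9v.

0, 1

We need (L - 9I)v = 0.
L - 9I = [[-16, 0, 0], [22, 4, 1], [2, -20, -5]].
Row 1: (-16)·x + (0)·y + (0)·-4 = 0
Row 2: (22)·x + (4)·y + (1)·-4 = 0
Row 3: (2)·x + (-20)·y + (-5)·-4 = 0
Solving gives x = 0, y = 1.
Check: L·(0, 1, -4) = (0, 9, -36) = 9·(0, 1, -4).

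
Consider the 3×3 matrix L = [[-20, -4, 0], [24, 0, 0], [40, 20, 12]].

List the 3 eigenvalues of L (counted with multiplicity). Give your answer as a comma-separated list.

-12, -8, 12

Set up det(λI - L) = 0.
Expanding along the first row, p(λ) = λ^3 + 8λ^2 - 144λ - 1152.
Try λ = 12: p(12) = 0, so 12 is a root.
Dividing by (λ - 12) leaves λ^2 + 20λ + 96.
The quadratic factors as (λ + 12)·(λ + 8).
Eigenvalues: -12, -8, 12.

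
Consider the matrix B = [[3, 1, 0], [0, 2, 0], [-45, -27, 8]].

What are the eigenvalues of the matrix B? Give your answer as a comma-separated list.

Set up det(lambda·I - B) = 0.
Expanding the 3×3 determinant: p(lambda) = lambda^3 - 13·lambda^2 + 46·lambda - 48.
Since p(2) = 0, lambda = 2 is a root.
Dividing by (lambda - 2) leaves lambda^2 - 11·lambda + 24.
The quadratic factors as (lambda - 3)·(lambda - 8).
Eigenvalues: 2, 3, 8.

2, 3, 8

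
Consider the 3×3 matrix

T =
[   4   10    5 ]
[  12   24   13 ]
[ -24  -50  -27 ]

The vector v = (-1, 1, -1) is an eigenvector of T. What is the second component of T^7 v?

-1

First find the eigenvalue: Tv = (1, -1, 1) = -1·(-1, 1, -1), so λ = -1.
Then T^7 v = λ^7·v = (-1)^7·(-1, 1, -1) = -1·(-1, 1, -1) = (1, -1, 1).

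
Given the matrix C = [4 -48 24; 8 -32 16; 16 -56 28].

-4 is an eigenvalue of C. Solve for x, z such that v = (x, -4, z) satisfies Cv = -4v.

We need (C + 4I)v = 0.
C + 4I = [[8, -48, 24], [8, -28, 16], [16, -56, 32]].
Row 1: (8)·x + (-48)·-4 + (24)·z = 0
Row 2: (8)·x + (-28)·-4 + (16)·z = 0
Row 3: (16)·x + (-56)·-4 + (32)·z = 0
Solving gives x = 6, z = -10.
Check: C·(6, -4, -10) = (-24, 16, 40) = -4·(6, -4, -10).

6, -10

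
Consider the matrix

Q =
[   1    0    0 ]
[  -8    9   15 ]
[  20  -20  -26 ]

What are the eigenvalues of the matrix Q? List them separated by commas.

The characteristic polynomial is p(s) = det(sI - Q).
Expanding the 3×3 determinant: p(s) = s^3 + 16s^2 + 49s - 66.
Rational-root test: s = -11 gives p(-11) = 0.
Dividing by (s + 11) leaves s^2 + 5s - 6.
The quadratic factors as (s + 6)·(s - 1).
Eigenvalues: -11, -6, 1.

-11, -6, 1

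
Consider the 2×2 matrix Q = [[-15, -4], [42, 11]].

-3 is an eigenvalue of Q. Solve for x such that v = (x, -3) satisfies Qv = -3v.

We need (Q + 3I)v = 0.
Q + 3I = [[-12, -4], [42, 14]].
Row 1: (-12)·x + (-4)·-3 = 0
Row 2: (42)·x + (14)·-3 = 0
Solving gives x = 1.
Check: Q·(1, -3) = (-3, 9) = -3·(1, -3).

1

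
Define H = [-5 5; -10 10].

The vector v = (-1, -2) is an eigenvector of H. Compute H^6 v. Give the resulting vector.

(-15625, -31250)

First find the eigenvalue: Hv = (-5, -10) = 5·(-1, -2), so λ = 5.
Then H^6 v = λ^6·v = 5^6·(-1, -2) = 15625·(-1, -2) = (-15625, -31250).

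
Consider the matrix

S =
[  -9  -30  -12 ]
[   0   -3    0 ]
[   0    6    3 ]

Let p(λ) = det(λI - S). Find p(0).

-81

p(0) = det(0·I − S) = det(−S) = (−1)^3·det(S).
det(S) = 81, so p(0) = -81.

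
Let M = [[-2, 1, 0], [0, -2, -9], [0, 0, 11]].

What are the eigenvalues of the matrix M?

-2, -2, 11

M is upper triangular, so its eigenvalues are the diagonal entries.
Diagonal: -2, -2, 11.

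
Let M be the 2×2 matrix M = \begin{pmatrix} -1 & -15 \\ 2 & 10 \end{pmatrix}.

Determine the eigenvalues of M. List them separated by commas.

4, 5

det(M - tI) = (-1 - t)(10 - t) - (-15)·(2) = t^2 - 9t + 20.
This factors as (t - 4)·(t - 5) = 0.
Eigenvalues: 4, 5.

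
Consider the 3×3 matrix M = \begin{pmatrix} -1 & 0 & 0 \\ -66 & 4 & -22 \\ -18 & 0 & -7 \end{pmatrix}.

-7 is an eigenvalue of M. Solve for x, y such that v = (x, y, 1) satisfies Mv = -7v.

0, 2

We need (M + 7I)v = 0.
M + 7I = [[6, 0, 0], [-66, 11, -22], [-18, 0, 0]].
Row 1: (6)·x + (0)·y + (0)·1 = 0
Row 2: (-66)·x + (11)·y + (-22)·1 = 0
Row 3: (-18)·x + (0)·y + (0)·1 = 0
Solving gives x = 0, y = 2.
Check: M·(0, 2, 1) = (0, -14, -7) = -7·(0, 2, 1).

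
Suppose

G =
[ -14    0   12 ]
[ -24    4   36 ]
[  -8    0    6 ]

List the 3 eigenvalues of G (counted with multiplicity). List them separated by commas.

The characteristic polynomial is p(s) = det(sI - G).
Expanding along the first row, p(s) = s^3 + 4s^2 - 20s - 48.
Since p(-2) = 0, s = -2 is a root.
Dividing by (s + 2) leaves s^2 + 2s - 24.
The quadratic factors as (s + 6)·(s - 4).
Eigenvalues: -6, -2, 4.

-6, -2, 4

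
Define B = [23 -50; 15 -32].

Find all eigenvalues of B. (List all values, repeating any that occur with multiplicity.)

-7, -2

det(B - λI) = (23 - λ)(-32 - λ) - (-50)·(15) = λ^2 + 9λ + 14.
This factors as (λ + 7)·(λ + 2) = 0.
Eigenvalues: -7, -2.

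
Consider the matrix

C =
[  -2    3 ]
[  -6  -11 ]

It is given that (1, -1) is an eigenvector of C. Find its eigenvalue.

Compute Cv: C·(1, -1) = (-5, 5).
Since Cv = λv, compare component 1: -5 = λ·1, so λ = -5.

-5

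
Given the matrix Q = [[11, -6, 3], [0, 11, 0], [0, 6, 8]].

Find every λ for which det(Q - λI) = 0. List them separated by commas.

Compute the characteristic polynomial p(μ) = det(μI - Q).
Expanding along the first row, p(μ) = μ^3 - 30μ^2 + 297μ - 968.
Try μ = 11: p(11) = 0, so 11 is a root.
Dividing by (μ - 11) leaves μ^2 - 19μ + 88.
The quadratic factors as (μ - 8)·(μ - 11).
Eigenvalues: 8, 11, 11.

8, 11, 11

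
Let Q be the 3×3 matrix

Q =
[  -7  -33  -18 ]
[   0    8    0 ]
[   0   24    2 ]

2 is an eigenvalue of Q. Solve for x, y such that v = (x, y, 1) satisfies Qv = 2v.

We need (Q - 2I)v = 0.
Q - 2I = [[-9, -33, -18], [0, 6, 0], [0, 24, 0]].
Row 1: (-9)·x + (-33)·y + (-18)·1 = 0
Row 2: (0)·x + (6)·y + (0)·1 = 0
Row 3: (0)·x + (24)·y + (0)·1 = 0
Solving gives x = -2, y = 0.
Check: Q·(-2, 0, 1) = (-4, 0, 2) = 2·(-2, 0, 1).

-2, 0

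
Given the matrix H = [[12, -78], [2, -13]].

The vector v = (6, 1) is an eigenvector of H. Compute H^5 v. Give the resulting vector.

(-6, -1)

First find the eigenvalue: Hv = (-6, -1) = -1·(6, 1), so λ = -1.
Then H^5 v = λ^5·v = (-1)^5·(6, 1) = -1·(6, 1) = (-6, -1).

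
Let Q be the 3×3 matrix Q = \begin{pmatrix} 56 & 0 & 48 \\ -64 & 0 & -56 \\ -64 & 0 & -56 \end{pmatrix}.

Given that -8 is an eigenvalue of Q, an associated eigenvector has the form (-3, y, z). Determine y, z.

4, 4

We need (Q + 8I)v = 0.
Q + 8I = [[64, 0, 48], [-64, 8, -56], [-64, 0, -48]].
Row 1: (64)·-3 + (0)·y + (48)·z = 0
Row 2: (-64)·-3 + (8)·y + (-56)·z = 0
Row 3: (-64)·-3 + (0)·y + (-48)·z = 0
Solving gives y = 4, z = 4.
Check: Q·(-3, 4, 4) = (24, -32, -32) = -8·(-3, 4, 4).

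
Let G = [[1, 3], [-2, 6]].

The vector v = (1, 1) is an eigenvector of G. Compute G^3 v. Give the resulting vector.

(64, 64)

First find the eigenvalue: Gv = (4, 4) = 4·(1, 1), so λ = 4.
Then G^3 v = λ^3·v = 4^3·(1, 1) = 64·(1, 1) = (64, 64).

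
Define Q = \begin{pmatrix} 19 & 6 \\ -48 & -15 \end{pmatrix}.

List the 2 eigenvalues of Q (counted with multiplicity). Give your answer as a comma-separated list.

1, 3

det(Q - sI) = (19 - s)(-15 - s) - (6)·(-48) = s^2 - 4s + 3.
This factors as (s - 1)·(s - 3) = 0.
Eigenvalues: 1, 3.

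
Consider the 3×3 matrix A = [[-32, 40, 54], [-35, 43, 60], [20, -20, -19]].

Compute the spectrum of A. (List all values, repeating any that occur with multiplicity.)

-9, -7, 8

Compute the characteristic polynomial p(μ) = det(μI - A).
Expanding the 3×3 determinant: p(μ) = μ^3 + 8μ^2 - 65μ - 504.
Since p(-7) = 0, μ = -7 is a root.
Factor out (μ + 7): p(μ) = (μ + 7)·(μ^2 + μ - 72).
The quadratic factors as (μ + 9)·(μ - 8).
Eigenvalues: -9, -7, 8.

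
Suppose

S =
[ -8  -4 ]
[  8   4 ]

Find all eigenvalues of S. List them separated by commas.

-4, 0

det(S - λI) = (-8 - λ)(4 - λ) - (-4)·(8) = λ^2 + 4λ.
This factors as (λ + 4)·λ = 0.
Eigenvalues: -4, 0.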